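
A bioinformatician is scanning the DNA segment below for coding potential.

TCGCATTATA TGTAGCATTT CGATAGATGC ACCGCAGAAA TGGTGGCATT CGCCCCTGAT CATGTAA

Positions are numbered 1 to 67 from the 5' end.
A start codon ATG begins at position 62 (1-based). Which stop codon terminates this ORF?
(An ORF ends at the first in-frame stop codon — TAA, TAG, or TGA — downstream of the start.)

Codons from position 62: ATG (62–64), TAA (65–67).
The first in-frame stop codon is TAA.

TAA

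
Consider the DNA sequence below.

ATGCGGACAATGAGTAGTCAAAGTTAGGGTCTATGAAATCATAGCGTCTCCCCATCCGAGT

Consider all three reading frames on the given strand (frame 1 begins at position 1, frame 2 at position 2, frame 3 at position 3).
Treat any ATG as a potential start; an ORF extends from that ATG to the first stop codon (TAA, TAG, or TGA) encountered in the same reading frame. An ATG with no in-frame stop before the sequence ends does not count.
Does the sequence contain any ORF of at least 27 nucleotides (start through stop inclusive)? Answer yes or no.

Frame 1: ATG CGG ACA ATG AGT AGT CAA AGT TAG GGT CTA TGA AAT CAT AGC GTC TCC CCA TCC GAG — ATG at 1, stop TAG at 25 → 27 nt; ATG at 10, stop TAG at 25 → 18 nt.
Frame 2: TGC GGA CAA TGA GTA GTC AAA GTT AGG GTC TAT GAA ATC ATA GCG TCT CCC CAT CCG AGT — no ATG→stop ORF.
Frame 3: GCG GAC AAT GAG TAG TCA AAG TTA GGG TCT ATG AAA TCA TAG CGT CTC CCC ATC CGA — ATG at 33, stop TAG at 42 → 12 nt.
Frame 1 has an ORF of 27 nucleotides (positions 1–27) ≥ 27, so yes.

yes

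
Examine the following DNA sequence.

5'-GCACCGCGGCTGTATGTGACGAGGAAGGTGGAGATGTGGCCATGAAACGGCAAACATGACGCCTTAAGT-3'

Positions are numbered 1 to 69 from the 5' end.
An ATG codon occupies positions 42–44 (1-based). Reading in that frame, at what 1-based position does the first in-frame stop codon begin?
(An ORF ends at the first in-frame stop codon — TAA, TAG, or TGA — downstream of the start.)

Codons from position 42: ATG (42–44), AAA (45–47), CGG (48–50), CAA (51–53), ACA (54–56), TGA (57–59).
TGA is a stop codon; it begins at position 57.

57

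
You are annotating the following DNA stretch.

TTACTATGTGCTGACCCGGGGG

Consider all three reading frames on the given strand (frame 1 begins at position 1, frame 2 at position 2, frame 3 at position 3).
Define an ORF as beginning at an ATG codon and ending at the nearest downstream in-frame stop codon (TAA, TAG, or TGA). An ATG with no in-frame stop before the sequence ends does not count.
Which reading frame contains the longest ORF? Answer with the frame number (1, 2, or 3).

3

Frame 1: TTA CTA TGT GCT GAC CCG GGG — no ATG→stop ORF.
Frame 2: TAC TAT GTG CTG ACC CGG GGG — no ATG→stop ORF.
Frame 3: ACT ATG TGC TGA CCC GGG — ATG at 6, stop TGA at 12 → 9 nt.
Longest ORF is 9 nt in frame 3 (positions 6–14).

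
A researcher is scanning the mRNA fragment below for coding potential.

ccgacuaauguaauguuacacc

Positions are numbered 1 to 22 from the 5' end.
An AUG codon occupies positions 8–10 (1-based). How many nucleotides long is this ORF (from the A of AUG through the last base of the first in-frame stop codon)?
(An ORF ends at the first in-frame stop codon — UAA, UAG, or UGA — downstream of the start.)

6

Codons from position 8: AUG (8–10), UAA (11–13).
UAA is the first in-frame stop; ORF spans 8–13, 6 nucleotides.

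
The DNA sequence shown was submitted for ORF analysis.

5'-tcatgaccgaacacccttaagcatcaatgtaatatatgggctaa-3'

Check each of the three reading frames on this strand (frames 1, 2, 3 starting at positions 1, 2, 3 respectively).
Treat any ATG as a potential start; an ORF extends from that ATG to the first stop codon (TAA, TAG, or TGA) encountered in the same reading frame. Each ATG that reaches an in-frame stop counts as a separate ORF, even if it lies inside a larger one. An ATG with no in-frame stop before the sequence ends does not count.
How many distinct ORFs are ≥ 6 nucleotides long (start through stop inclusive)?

Frame 1: TCA TGA CCG AAC ACC CTT AAG CAT CAA TGT AAT ATA TGG GCT — no ATG→stop ORF.
Frame 2: CAT GAC CGA ACA CCC TTA AGC ATC AAT GTA ATA TAT GGG CTA — no ATG→stop ORF.
Frame 3: ATG ACC GAA CAC CCT TAA GCA TCA ATG TAA TAT ATG GGC TAA — ATG at 3, stop TAA at 18 → 18 nt; ATG at 27, stop TAA at 30 → 6 nt; ATG at 36, stop TAA at 42 → 9 nt.
ORFs ≥ 6 nucleotides: frame 3 3–20 (18 nucleotides), frame 3 27–32 (6 nucleotides), frame 3 36–44 (9 nucleotides). Count = 3.

3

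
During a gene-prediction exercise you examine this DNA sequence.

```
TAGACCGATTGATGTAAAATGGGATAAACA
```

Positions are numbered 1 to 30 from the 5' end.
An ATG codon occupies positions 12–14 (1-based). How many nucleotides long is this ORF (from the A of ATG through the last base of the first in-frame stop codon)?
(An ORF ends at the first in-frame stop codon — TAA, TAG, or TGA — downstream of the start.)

6

Codons from position 12: ATG (12–14), TAA (15–17).
TAA is the first in-frame stop; ORF spans 12–17, 6 nucleotides.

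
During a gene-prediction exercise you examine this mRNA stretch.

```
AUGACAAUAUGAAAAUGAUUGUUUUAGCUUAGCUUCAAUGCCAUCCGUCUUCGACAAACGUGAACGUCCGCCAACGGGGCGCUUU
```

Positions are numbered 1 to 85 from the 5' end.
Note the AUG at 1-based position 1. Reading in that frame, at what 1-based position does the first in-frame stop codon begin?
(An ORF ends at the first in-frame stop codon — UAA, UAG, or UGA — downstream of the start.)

10

Codons from position 1: AUG (1–3), ACA (4–6), AUA (7–9), UGA (10–12).
UGA is a stop codon; it begins at position 10.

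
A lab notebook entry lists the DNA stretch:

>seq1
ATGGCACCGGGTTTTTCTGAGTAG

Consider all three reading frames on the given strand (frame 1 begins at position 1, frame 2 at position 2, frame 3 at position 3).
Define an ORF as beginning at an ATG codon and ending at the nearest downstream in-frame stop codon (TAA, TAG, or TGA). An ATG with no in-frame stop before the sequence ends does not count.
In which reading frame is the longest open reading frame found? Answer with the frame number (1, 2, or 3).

1

Frame 1: ATG GCA CCG GGT TTT TCT GAG TAG — ATG at 1, stop TAG at 22 → 24 nt.
Frame 2: TGG CAC CGG GTT TTT CTG AGT — no ATG→stop ORF.
Frame 3: GGC ACC GGG TTT TTC TGA GTA — no ATG→stop ORF.
Longest ORF is 24 nt in frame 1 (positions 1–24).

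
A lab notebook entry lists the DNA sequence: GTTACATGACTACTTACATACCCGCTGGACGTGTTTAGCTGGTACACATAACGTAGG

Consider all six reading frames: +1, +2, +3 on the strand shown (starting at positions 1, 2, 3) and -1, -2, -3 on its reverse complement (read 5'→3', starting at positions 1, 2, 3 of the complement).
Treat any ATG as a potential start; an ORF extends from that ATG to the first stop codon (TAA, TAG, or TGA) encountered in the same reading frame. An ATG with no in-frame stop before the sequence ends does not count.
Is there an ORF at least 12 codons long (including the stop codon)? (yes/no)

Reverse complement (5'→3'): CCTACGTTATGTGTACCAGCTAAACACGTCCAGCGGGTATGTAAGTAGTCATGTAAC
Frame +1: GTT ACA TGA CTA CTT ACA TAC CCG CTG GAC GTG TTT AGC TGG TAC ACA TAA CGT AGG — no ATG→stop ORF.
Frame +2: TTA CAT GAC TAC TTA CAT ACC CGC TGG ACG TGT TTA GCT GGT ACA CAT AAC GTA — no ATG→stop ORF.
Frame +3: TAC ATG ACT ACT TAC ATA CCC GCT GGA CGT GTT TAG CTG GTA CAC ATA ACG TAG — ATG at 6, stop TAG at 36 → 33 nt.
Frame -1: CCT ACG TTA TGT GTA CCA GCT AAA CAC GTC CAG CGG GTA TGT AAG TAG TCA TGT AAC — no ATG→stop ORF.
Frame -2: CTA CGT TAT GTG TAC CAG CTA AAC ACG TCC AGC GGG TAT GTA AGT AGT CAT GTA — no ATG→stop ORF.
Frame -3: TAC GTT ATG TGT ACC AGC TAA ACA CGT CCA GCG GGT ATG TAA GTA GTC ATG TAA — ATG at 9, stop TAA at 21 → 15 nt; ATG at 39, stop TAA at 42 → 6 nt; ATG at 51, stop TAA at 54 → 6 nt.
Largest ORF found is 11 codons < 12, so no.

no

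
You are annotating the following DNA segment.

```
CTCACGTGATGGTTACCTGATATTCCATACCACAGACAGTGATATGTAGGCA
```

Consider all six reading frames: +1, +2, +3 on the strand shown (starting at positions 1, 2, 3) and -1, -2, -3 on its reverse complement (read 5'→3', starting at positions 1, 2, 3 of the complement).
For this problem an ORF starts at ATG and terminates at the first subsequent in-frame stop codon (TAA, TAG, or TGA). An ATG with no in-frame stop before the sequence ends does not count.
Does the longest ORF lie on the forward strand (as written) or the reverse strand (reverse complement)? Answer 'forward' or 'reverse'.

Reverse complement (5'→3'): TGCCTACATATCACTGTCTGTGGTATGGAATATCAGGTAACCATCACGTGAG
Frame +1: CTC ACG TGA TGG TTA CCT GAT ATT CCA TAC CAC AGA CAG TGA TAT GTA GGC — no ATG→stop ORF.
Frame +2: TCA CGT GAT GGT TAC CTG ATA TTC CAT ACC ACA GAC AGT GAT ATG TAG GCA — ATG at 44, stop TAG at 47 → 6 nt.
Frame +3: CAC GTG ATG GTT ACC TGA TAT TCC ATA CCA CAG ACA GTG ATA TGT AGG — ATG at 9, stop TGA at 18 → 12 nt.
Frame -1: TGC CTA CAT ATC ACT GTC TGT GGT ATG GAA TAT CAG GTA ACC ATC ACG TGA — ATG at 25, stop TGA at 49 → 27 nt.
Frame -2: GCC TAC ATA TCA CTG TCT GTG GTA TGG AAT ATC AGG TAA CCA TCA CGT GAG — no ATG→stop ORF.
Frame -3: CCT ACA TAT CAC TGT CTG TGG TAT GGA ATA TCA GGT AAC CAT CAC GTG — no ATG→stop ORF.
Forward-strand max 12 nt; reverse-strand max 27 nt. The reverse strand has the longer ORF.

reverse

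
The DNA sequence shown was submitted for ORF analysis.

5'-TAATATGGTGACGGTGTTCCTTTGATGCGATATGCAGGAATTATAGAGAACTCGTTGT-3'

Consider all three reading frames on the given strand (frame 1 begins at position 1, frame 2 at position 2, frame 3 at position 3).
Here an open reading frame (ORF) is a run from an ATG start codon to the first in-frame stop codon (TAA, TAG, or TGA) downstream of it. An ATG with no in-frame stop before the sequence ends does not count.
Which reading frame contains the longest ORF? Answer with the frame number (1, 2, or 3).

Frame 1: TAA TAT GGT GAC GGT GTT CCT TTG ATG CGA TAT GCA GGA ATT ATA GAG AAC TCG TTG — no ATG→stop ORF.
Frame 2: AAT ATG GTG ACG GTG TTC CTT TGA TGC GAT ATG CAG GAA TTA TAG AGA ACT CGT TGT — ATG at 5, stop TGA at 23 → 21 nt; ATG at 32, stop TAG at 44 → 15 nt.
Frame 3: ATA TGG TGA CGG TGT TCC TTT GAT GCG ATA TGC AGG AAT TAT AGA GAA CTC GTT — no ATG→stop ORF.
Longest ORF is 21 nt in frame 2 (positions 5–25).

2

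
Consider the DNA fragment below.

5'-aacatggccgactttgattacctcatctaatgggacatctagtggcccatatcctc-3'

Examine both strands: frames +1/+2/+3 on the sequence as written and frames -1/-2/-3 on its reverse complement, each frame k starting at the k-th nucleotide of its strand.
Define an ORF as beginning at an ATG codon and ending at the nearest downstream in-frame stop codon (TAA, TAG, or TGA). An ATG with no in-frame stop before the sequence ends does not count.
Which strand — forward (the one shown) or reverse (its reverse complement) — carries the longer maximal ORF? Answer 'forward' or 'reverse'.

Reverse complement (5'→3'): GAGGATATGGGCCACTAGATGTCCCATTAGATGAGGTAATCAAAGTCGGCCATGTT
Frame +1: AAC ATG GCC GAC TTT GAT TAC CTC ATC TAA TGG GAC ATC TAG TGG CCC ATA TCC — ATG at 4, stop TAA at 28 → 27 nt.
Frame +2: ACA TGG CCG ACT TTG ATT ACC TCA TCT AAT GGG ACA TCT AGT GGC CCA TAT CCT — no ATG→stop ORF.
Frame +3: CAT GGC CGA CTT TGA TTA CCT CAT CTA ATG GGA CAT CTA GTG GCC CAT ATC CTC — no ATG→stop ORF.
Frame -1: GAG GAT ATG GGC CAC TAG ATG TCC CAT TAG ATG AGG TAA TCA AAG TCG GCC ATG — ATG at 7, stop TAG at 16 → 12 nt; ATG at 19, stop TAG at 28 → 12 nt; ATG at 31, stop TAA at 37 → 9 nt.
Frame -2: AGG ATA TGG GCC ACT AGA TGT CCC ATT AGA TGA GGT AAT CAA AGT CGG CCA TGT — no ATG→stop ORF.
Frame -3: GGA TAT GGG CCA CTA GAT GTC CCA TTA GAT GAG GTA ATC AAA GTC GGC CAT GTT — no ATG→stop ORF.
Forward-strand max 27 nt; reverse-strand max 12 nt. The forward strand has the longer ORF.

forward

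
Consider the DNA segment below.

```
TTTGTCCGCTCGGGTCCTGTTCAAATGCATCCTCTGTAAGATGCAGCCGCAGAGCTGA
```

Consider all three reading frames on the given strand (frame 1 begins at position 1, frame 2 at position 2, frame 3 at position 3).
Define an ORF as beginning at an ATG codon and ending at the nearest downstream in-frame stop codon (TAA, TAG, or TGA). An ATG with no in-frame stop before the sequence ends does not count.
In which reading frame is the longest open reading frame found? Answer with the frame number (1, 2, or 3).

Frame 1: TTT GTC CGC TCG GGT CCT GTT CAA ATG CAT CCT CTG TAA GAT GCA GCC GCA GAG CTG — ATG at 25, stop TAA at 37 → 15 nt.
Frame 2: TTG TCC GCT CGG GTC CTG TTC AAA TGC ATC CTC TGT AAG ATG CAG CCG CAG AGC TGA — ATG at 41, stop TGA at 56 → 18 nt.
Frame 3: TGT CCG CTC GGG TCC TGT TCA AAT GCA TCC TCT GTA AGA TGC AGC CGC AGA GCT — no ATG→stop ORF.
Longest ORF is 18 nt in frame 2 (positions 41–58).

2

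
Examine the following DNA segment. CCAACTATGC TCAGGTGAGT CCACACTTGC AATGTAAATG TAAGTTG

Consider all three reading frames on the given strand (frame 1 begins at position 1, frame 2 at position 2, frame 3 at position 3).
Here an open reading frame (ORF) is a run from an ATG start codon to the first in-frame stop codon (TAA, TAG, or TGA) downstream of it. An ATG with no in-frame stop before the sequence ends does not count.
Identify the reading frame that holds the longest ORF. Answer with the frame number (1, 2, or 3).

1

Frame 1: CCA ACT ATG CTC AGG TGA GTC CAC ACT TGC AAT GTA AAT GTA AGT — ATG at 7, stop TGA at 16 → 12 nt.
Frame 2: CAA CTA TGC TCA GGT GAG TCC ACA CTT GCA ATG TAA ATG TAA GTT — ATG at 32, stop TAA at 35 → 6 nt; ATG at 38, stop TAA at 41 → 6 nt.
Frame 3: AAC TAT GCT CAG GTG AGT CCA CAC TTG CAA TGT AAA TGT AAG TTG — no ATG→stop ORF.
Longest ORF is 12 nt in frame 1 (positions 7–18).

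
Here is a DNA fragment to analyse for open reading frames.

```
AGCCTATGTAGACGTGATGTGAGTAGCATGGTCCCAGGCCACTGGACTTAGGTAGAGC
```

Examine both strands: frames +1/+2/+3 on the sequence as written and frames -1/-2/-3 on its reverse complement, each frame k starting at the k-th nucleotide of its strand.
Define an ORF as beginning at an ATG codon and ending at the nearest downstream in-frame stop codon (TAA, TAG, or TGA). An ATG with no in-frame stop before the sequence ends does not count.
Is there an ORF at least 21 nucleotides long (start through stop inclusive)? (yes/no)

yes

Reverse complement (5'→3'): GCTCTACCTAAGTCCAGTGGCCTGGGACCATGCTACTCACATCACGTCTACATAGGCT
Frame +1: AGC CTA TGT AGA CGT GAT GTG AGT AGC ATG GTC CCA GGC CAC TGG ACT TAG GTA GAG — ATG at 28, stop TAG at 49 → 24 nt.
Frame +2: GCC TAT GTA GAC GTG ATG TGA GTA GCA TGG TCC CAG GCC ACT GGA CTT AGG TAG AGC — ATG at 17, stop TGA at 20 → 6 nt.
Frame +3: CCT ATG TAG ACG TGA TGT GAG TAG CAT GGT CCC AGG CCA CTG GAC TTA GGT AGA — ATG at 6, stop TAG at 9 → 6 nt.
Frame -1: GCT CTA CCT AAG TCC AGT GGC CTG GGA CCA TGC TAC TCA CAT CAC GTC TAC ATA GGC — no ATG→stop ORF.
Frame -2: CTC TAC CTA AGT CCA GTG GCC TGG GAC CAT GCT ACT CAC ATC ACG TCT ACA TAG GCT — no ATG→stop ORF.
Frame -3: TCT ACC TAA GTC CAG TGG CCT GGG ACC ATG CTA CTC ACA TCA CGT CTA CAT AGG — no ATG→stop ORF.
Frame +1 has an ORF of 24 nucleotides (positions 28–51) ≥ 21, so yes.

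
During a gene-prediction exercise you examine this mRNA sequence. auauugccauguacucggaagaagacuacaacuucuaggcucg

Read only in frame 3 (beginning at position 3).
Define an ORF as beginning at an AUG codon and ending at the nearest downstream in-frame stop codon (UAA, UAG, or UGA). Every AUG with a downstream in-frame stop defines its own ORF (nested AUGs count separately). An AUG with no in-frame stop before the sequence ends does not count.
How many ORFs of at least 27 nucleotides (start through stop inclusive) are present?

1

Frame 3: AUU GCC AUG UAC UCG GAA GAA GAC UAC AAC UUC UAG GCU — AUG at 9, stop UAG at 36 → 30 nt.
ORFs ≥ 27 nucleotides: frame 3 9–38 (30 nucleotides). Count = 1.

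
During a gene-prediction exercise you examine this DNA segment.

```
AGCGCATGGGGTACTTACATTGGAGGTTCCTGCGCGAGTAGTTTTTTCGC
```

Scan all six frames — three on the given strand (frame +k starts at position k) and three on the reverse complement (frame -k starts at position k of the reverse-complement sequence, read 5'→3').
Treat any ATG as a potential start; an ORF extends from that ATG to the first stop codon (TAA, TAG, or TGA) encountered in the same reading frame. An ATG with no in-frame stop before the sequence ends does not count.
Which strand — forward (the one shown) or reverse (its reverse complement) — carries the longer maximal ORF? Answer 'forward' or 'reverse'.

forward

Reverse complement (5'→3'): GCGAAAAAACTACTCGCGCAGGAACCTCCAATGTAAGTACCCCATGCGCT
Frame +1: AGC GCA TGG GGT ACT TAC ATT GGA GGT TCC TGC GCG AGT AGT TTT TTC — no ATG→stop ORF.
Frame +2: GCG CAT GGG GTA CTT ACA TTG GAG GTT CCT GCG CGA GTA GTT TTT TCG — no ATG→stop ORF.
Frame +3: CGC ATG GGG TAC TTA CAT TGG AGG TTC CTG CGC GAG TAG TTT TTT CGC — ATG at 6, stop TAG at 39 → 36 nt.
Frame -1: GCG AAA AAA CTA CTC GCG CAG GAA CCT CCA ATG TAA GTA CCC CAT GCG — ATG at 31, stop TAA at 34 → 6 nt.
Frame -2: CGA AAA AAC TAC TCG CGC AGG AAC CTC CAA TGT AAG TAC CCC ATG CGC — no ATG→stop ORF.
Frame -3: GAA AAA ACT ACT CGC GCA GGA ACC TCC AAT GTA AGT ACC CCA TGC GCT — no ATG→stop ORF.
Forward-strand max 36 nt; reverse-strand max 6 nt. The forward strand has the longer ORF.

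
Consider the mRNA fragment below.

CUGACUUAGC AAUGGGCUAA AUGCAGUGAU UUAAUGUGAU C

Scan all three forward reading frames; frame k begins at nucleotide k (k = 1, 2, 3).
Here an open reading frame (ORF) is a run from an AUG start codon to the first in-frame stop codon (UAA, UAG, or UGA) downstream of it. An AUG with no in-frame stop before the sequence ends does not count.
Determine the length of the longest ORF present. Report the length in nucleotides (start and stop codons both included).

Frame 1: CUG ACU UAG CAA UGG GCU AAA UGC AGU GAU UUA AUG UGA — AUG at 34, stop UGA at 37 → 6 nt.
Frame 2: UGA CUU AGC AAU GGG CUA AAU GCA GUG AUU UAA UGU GAU — no AUG→stop ORF.
Frame 3: GAC UUA GCA AUG GGC UAA AUG CAG UGA UUU AAU GUG AUC — AUG at 12, stop UAA at 18 → 9 nt; AUG at 21, stop UGA at 27 → 9 nt.
Longest: frame 3, positions 12–20, 9 nt = 3 codons = 2 aa. → 9 nucleotides.

9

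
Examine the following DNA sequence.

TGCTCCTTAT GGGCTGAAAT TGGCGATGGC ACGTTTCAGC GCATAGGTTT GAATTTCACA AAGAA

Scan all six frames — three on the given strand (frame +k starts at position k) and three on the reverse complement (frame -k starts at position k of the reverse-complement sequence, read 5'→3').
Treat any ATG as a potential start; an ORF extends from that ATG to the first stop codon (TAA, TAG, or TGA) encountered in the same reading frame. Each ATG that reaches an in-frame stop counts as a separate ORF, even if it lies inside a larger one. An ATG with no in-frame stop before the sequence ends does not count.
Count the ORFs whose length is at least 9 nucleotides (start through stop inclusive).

3

Reverse complement (5'→3'): TTCTTTGTGAAATTCAAACCTATGCGCTGAAACGTGCCATCGCCAATTTCAGCCCATAAGGAGCA
Frame +1: TGC TCC TTA TGG GCT GAA ATT GGC GAT GGC ACG TTT CAG CGC ATA GGT TTG AAT TTC ACA AAG — no ATG→stop ORF.
Frame +2: GCT CCT TAT GGG CTG AAA TTG GCG ATG GCA CGT TTC AGC GCA TAG GTT TGA ATT TCA CAA AGA — ATG at 26, stop TAG at 44 → 21 nt.
Frame +3: CTC CTT ATG GGC TGA AAT TGG CGA TGG CAC GTT TCA GCG CAT AGG TTT GAA TTT CAC AAA GAA — ATG at 9, stop TGA at 15 → 9 nt.
Frame -1: TTC TTT GTG AAA TTC AAA CCT ATG CGC TGA AAC GTG CCA TCG CCA ATT TCA GCC CAT AAG GAG — ATG at 22, stop TGA at 28 → 9 nt.
Frame -2: TCT TTG TGA AAT TCA AAC CTA TGC GCT GAA ACG TGC CAT CGC CAA TTT CAG CCC ATA AGG AGC — no ATG→stop ORF.
Frame -3: CTT TGT GAA ATT CAA ACC TAT GCG CTG AAA CGT GCC ATC GCC AAT TTC AGC CCA TAA GGA GCA — no ATG→stop ORF.
ORFs ≥ 9 nucleotides: frame +2 26–46 (21 nucleotides), frame +3 9–17 (9 nucleotides), frame -1 22–30 (9 nucleotides). Count = 3.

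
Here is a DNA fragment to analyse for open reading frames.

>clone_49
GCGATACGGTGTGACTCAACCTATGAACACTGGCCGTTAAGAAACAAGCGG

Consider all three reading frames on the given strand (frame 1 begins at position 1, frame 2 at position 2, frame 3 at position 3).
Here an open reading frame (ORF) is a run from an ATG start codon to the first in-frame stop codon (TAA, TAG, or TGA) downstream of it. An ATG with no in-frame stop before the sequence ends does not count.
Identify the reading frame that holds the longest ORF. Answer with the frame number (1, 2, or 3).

Frame 1: GCG ATA CGG TGT GAC TCA ACC TAT GAA CAC TGG CCG TTA AGA AAC AAG CGG — no ATG→stop ORF.
Frame 2: CGA TAC GGT GTG ACT CAA CCT ATG AAC ACT GGC CGT TAA GAA ACA AGC — ATG at 23, stop TAA at 38 → 18 nt.
Frame 3: GAT ACG GTG TGA CTC AAC CTA TGA ACA CTG GCC GTT AAG AAA CAA GCG — no ATG→stop ORF.
Longest ORF is 18 nt in frame 2 (positions 23–40).

2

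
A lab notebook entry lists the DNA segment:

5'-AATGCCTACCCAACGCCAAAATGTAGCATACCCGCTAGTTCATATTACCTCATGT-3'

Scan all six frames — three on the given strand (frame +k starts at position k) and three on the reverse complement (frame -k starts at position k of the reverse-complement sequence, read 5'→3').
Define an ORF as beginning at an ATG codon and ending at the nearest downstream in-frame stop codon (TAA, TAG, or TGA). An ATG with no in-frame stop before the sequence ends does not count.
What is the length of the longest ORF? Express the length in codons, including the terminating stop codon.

Reverse complement (5'→3'): ACATGAGGTAATATGAACTAGCGGGTATGCTACATTTTGGCGTTGGGTAGGCATT
Frame +1: AAT GCC TAC CCA ACG CCA AAA TGT AGC ATA CCC GCT AGT TCA TAT TAC CTC ATG — no ATG→stop ORF.
Frame +2: ATG CCT ACC CAA CGC CAA AAT GTA GCA TAC CCG CTA GTT CAT ATT ACC TCA TGT — no ATG→stop ORF.
Frame +3: TGC CTA CCC AAC GCC AAA ATG TAG CAT ACC CGC TAG TTC ATA TTA CCT CAT — ATG at 21, stop TAG at 24 → 6 nt.
Frame -1: ACA TGA GGT AAT ATG AAC TAG CGG GTA TGC TAC ATT TTG GCG TTG GGT AGG CAT — ATG at 13, stop TAG at 19 → 9 nt.
Frame -2: CAT GAG GTA ATA TGA ACT AGC GGG TAT GCT ACA TTT TGG CGT TGG GTA GGC ATT — no ATG→stop ORF.
Frame -3: ATG AGG TAA TAT GAA CTA GCG GGT ATG CTA CAT TTT GGC GTT GGG TAG GCA — ATG at 3, stop TAA at 9 → 9 nt; ATG at 27, stop TAG at 48 → 24 nt.
Longest: frame -3, positions 27–50, 24 nt = 8 codons = 7 aa. → 8 codons.

8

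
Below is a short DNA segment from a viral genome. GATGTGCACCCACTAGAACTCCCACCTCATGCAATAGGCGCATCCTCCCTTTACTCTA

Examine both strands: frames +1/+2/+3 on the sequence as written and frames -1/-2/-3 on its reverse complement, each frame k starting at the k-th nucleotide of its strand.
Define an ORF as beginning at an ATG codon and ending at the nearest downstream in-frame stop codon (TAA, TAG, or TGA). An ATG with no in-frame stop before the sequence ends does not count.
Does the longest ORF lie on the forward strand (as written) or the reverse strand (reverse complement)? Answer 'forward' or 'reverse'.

reverse

Reverse complement (5'→3'): TAGAGTAAAGGGAGGATGCGCCTATTGCATGAGGTGGGAGTTCTAGTGGGTGCACATC
Frame +1: GAT GTG CAC CCA CTA GAA CTC CCA CCT CAT GCA ATA GGC GCA TCC TCC CTT TAC TCT — no ATG→stop ORF.
Frame +2: ATG TGC ACC CAC TAG AAC TCC CAC CTC ATG CAA TAG GCG CAT CCT CCC TTT ACT CTA — ATG at 2, stop TAG at 14 → 15 nt; ATG at 29, stop TAG at 35 → 9 nt.
Frame +3: TGT GCA CCC ACT AGA ACT CCC ACC TCA TGC AAT AGG CGC ATC CTC CCT TTA CTC — no ATG→stop ORF.
Frame -1: TAG AGT AAA GGG AGG ATG CGC CTA TTG CAT GAG GTG GGA GTT CTA GTG GGT GCA CAT — no ATG→stop ORF.
Frame -2: AGA GTA AAG GGA GGA TGC GCC TAT TGC ATG AGG TGG GAG TTC TAG TGG GTG CAC ATC — ATG at 29, stop TAG at 44 → 18 nt.
Frame -3: GAG TAA AGG GAG GAT GCG CCT ATT GCA TGA GGT GGG AGT TCT AGT GGG TGC ACA — no ATG→stop ORF.
Forward-strand max 15 nt; reverse-strand max 18 nt. The reverse strand has the longer ORF.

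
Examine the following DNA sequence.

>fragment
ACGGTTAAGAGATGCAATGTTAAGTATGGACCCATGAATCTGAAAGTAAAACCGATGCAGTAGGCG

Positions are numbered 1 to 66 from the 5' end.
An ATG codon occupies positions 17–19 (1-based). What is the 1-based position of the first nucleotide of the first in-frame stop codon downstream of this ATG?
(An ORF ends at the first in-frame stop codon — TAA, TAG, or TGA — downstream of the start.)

Codons from position 17: ATG (17–19), TTA (20–22), AGT (23–25), ATG (26–28), GAC (29–31), CCA (32–34), TGA (35–37).
TGA is a stop codon; it begins at position 35.

35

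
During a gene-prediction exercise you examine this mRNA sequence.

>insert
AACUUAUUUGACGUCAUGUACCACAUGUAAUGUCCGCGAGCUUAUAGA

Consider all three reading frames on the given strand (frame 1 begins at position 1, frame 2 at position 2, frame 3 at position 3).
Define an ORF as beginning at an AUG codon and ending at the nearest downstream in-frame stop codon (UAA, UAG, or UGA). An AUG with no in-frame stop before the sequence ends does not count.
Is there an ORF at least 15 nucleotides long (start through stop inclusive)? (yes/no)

yes

Frame 1: AAC UUA UUU GAC GUC AUG UAC CAC AUG UAA UGU CCG CGA GCU UAU AGA — AUG at 16, stop UAA at 28 → 15 nt; AUG at 25, stop UAA at 28 → 6 nt.
Frame 2: ACU UAU UUG ACG UCA UGU ACC ACA UGU AAU GUC CGC GAG CUU AUA — no AUG→stop ORF.
Frame 3: CUU AUU UGA CGU CAU GUA CCA CAU GUA AUG UCC GCG AGC UUA UAG — AUG at 30, stop UAG at 45 → 18 nt.
Frame 1 has an ORF of 15 nucleotides (positions 16–30) ≥ 15, so yes.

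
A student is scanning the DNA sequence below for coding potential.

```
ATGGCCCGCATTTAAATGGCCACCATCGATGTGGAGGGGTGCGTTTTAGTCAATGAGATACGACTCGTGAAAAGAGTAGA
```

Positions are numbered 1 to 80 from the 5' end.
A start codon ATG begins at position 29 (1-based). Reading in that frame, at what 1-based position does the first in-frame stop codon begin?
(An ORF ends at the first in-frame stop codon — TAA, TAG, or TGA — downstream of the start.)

47

Codons from position 29: ATG (29–31), TGG (32–34), AGG (35–37), GGT (38–40), GCG (41–43), TTT (44–46), TAG (47–49).
TAG is a stop codon; it begins at position 47.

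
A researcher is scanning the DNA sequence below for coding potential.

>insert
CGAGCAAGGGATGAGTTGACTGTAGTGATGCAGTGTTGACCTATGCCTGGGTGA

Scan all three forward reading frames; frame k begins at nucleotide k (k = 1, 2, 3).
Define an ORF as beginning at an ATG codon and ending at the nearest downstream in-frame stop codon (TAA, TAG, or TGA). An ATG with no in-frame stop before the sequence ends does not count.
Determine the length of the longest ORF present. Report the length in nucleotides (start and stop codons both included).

12

Frame 1: CGA GCA AGG GAT GAG TTG ACT GTA GTG ATG CAG TGT TGA CCT ATG CCT GGG TGA — ATG at 28, stop TGA at 37 → 12 nt; ATG at 43, stop TGA at 52 → 12 nt.
Frame 2: GAG CAA GGG ATG AGT TGA CTG TAG TGA TGC AGT GTT GAC CTA TGC CTG GGT — ATG at 11, stop TGA at 17 → 9 nt.
Frame 3: AGC AAG GGA TGA GTT GAC TGT AGT GAT GCA GTG TTG ACC TAT GCC TGG GTG — no ATG→stop ORF.
Longest: frame 1, positions 28–39, 12 nt = 4 codons = 3 aa. → 12 nucleotides.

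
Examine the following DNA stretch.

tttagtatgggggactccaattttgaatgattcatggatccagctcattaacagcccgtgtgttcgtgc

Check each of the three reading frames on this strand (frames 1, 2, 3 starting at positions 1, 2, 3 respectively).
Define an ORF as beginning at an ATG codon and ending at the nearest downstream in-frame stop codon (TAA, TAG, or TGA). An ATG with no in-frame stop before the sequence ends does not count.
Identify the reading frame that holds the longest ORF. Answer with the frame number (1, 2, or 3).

1

Frame 1: TTT AGT ATG GGG GAC TCC AAT TTT GAA TGA TTC ATG GAT CCA GCT CAT TAA CAG CCC GTG TGT TCG TGC — ATG at 7, stop TGA at 28 → 24 nt; ATG at 34, stop TAA at 49 → 18 nt.
Frame 2: TTA GTA TGG GGG ACT CCA ATT TTG AAT GAT TCA TGG ATC CAG CTC ATT AAC AGC CCG TGT GTT CGT — no ATG→stop ORF.
Frame 3: TAG TAT GGG GGA CTC CAA TTT TGA ATG ATT CAT GGA TCC AGC TCA TTA ACA GCC CGT GTG TTC GTG — no ATG→stop ORF.
Longest ORF is 24 nt in frame 1 (positions 7–30).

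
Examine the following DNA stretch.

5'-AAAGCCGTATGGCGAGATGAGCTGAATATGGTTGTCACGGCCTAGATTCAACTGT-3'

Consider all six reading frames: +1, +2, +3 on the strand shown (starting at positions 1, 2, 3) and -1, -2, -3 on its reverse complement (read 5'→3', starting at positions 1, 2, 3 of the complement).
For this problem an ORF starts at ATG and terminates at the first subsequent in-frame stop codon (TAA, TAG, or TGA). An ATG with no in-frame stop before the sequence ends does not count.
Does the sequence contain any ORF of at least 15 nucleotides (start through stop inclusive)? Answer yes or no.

yes

Reverse complement (5'→3'): ACAGTTGAATCTAGGCCGTGACAACCATATTCAGCTCATCTCGCCATACGGCTTT
Frame +1: AAA GCC GTA TGG CGA GAT GAG CTG AAT ATG GTT GTC ACG GCC TAG ATT CAA CTG — ATG at 28, stop TAG at 43 → 18 nt.
Frame +2: AAG CCG TAT GGC GAG ATG AGC TGA ATA TGG TTG TCA CGG CCT AGA TTC AAC TGT — ATG at 17, stop TGA at 23 → 9 nt.
Frame +3: AGC CGT ATG GCG AGA TGA GCT GAA TAT GGT TGT CAC GGC CTA GAT TCA ACT — ATG at 9, stop TGA at 18 → 12 nt.
Frame -1: ACA GTT GAA TCT AGG CCG TGA CAA CCA TAT TCA GCT CAT CTC GCC ATA CGG CTT — no ATG→stop ORF.
Frame -2: CAG TTG AAT CTA GGC CGT GAC AAC CAT ATT CAG CTC ATC TCG CCA TAC GGC TTT — no ATG→stop ORF.
Frame -3: AGT TGA ATC TAG GCC GTG ACA ACC ATA TTC AGC TCA TCT CGC CAT ACG GCT — no ATG→stop ORF.
Frame +1 has an ORF of 18 nucleotides (positions 28–45) ≥ 15, so yes.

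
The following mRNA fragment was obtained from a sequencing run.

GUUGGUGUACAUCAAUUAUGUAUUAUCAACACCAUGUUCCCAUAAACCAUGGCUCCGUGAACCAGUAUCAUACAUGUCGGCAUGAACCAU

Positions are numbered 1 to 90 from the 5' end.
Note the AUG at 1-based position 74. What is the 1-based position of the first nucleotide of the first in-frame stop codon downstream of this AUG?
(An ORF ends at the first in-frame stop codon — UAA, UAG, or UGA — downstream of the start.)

83

Codons from position 74: AUG (74–76), UCG (77–79), GCA (80–82), UGA (83–85).
UGA is a stop codon; it begins at position 83.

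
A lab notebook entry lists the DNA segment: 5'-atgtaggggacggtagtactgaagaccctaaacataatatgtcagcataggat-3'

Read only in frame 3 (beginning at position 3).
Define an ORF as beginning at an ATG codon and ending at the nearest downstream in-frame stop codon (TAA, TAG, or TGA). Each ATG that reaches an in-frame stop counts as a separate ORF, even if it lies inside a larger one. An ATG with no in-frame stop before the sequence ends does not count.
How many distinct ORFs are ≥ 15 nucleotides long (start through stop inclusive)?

0

Frame 3: GTA GGG GAC GGT AGT ACT GAA GAC CCT AAA CAT AAT ATG TCA GCA TAG GAT — ATG at 39, stop TAG at 48 → 12 nt.
No ORF reaches 15 nucleotides. Count = 0.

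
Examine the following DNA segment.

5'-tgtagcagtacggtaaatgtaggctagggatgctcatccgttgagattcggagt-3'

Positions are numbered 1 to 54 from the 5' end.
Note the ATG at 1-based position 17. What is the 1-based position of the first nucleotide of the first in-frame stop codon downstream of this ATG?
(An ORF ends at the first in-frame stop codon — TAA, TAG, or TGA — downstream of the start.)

20

Codons from position 17: ATG (17–19), TAG (20–22).
TAG is a stop codon; it begins at position 20.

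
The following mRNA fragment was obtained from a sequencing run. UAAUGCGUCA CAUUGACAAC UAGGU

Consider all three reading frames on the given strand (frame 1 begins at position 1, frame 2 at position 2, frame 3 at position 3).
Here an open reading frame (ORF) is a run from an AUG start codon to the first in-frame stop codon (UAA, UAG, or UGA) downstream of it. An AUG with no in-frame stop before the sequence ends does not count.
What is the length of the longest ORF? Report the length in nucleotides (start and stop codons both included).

Frame 1: UAA UGC GUC ACA UUG ACA ACU AGG — no AUG→stop ORF.
Frame 2: AAU GCG UCA CAU UGA CAA CUA GGU — no AUG→stop ORF.
Frame 3: AUG CGU CAC AUU GAC AAC UAG — AUG at 3, stop UAG at 21 → 21 nt.
Longest: frame 3, positions 3–23, 21 nt = 7 codons = 6 aa. → 21 nucleotides.

21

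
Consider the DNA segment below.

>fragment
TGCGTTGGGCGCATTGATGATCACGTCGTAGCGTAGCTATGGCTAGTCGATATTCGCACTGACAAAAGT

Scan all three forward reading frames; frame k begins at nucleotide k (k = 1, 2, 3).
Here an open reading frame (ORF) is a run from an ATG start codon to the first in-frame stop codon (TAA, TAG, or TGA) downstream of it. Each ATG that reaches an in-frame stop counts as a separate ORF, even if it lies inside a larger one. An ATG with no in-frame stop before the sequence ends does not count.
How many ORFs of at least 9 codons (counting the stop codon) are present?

0

Frame 1: TGC GTT GGG CGC ATT GAT GAT CAC GTC GTA GCG TAG CTA TGG CTA GTC GAT ATT CGC ACT GAC AAA AGT — no ATG→stop ORF.
Frame 2: GCG TTG GGC GCA TTG ATG ATC ACG TCG TAG CGT AGC TAT GGC TAG TCG ATA TTC GCA CTG ACA AAA — ATG at 17, stop TAG at 29 → 15 nt.
Frame 3: CGT TGG GCG CAT TGA TGA TCA CGT CGT AGC GTA GCT ATG GCT AGT CGA TAT TCG CAC TGA CAA AAG — ATG at 39, stop TGA at 60 → 24 nt.
No ORF reaches 9 codons. Count = 0.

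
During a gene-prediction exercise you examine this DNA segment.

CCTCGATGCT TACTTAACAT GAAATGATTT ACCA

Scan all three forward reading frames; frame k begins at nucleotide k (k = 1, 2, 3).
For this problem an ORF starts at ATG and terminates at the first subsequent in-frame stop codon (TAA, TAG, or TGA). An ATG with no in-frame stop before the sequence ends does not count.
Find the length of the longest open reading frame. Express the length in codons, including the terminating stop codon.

4

Frame 1: CCT CGA TGC TTA CTT AAC ATG AAA TGA TTT ACC — ATG at 19, stop TGA at 25 → 9 nt.
Frame 2: CTC GAT GCT TAC TTA ACA TGA AAT GAT TTA CCA — no ATG→stop ORF.
Frame 3: TCG ATG CTT ACT TAA CAT GAA ATG ATT TAC — ATG at 6, stop TAA at 15 → 12 nt.
Longest: frame 3, positions 6–17, 12 nt = 4 codons = 3 aa. → 4 codons.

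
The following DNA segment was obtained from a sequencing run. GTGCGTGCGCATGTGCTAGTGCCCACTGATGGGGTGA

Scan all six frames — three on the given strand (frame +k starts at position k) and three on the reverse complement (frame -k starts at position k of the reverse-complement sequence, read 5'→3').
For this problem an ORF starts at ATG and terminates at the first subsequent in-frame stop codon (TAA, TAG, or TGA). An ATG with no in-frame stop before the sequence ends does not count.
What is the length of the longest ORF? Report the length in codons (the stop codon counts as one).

Reverse complement (5'→3'): TCACCCCATCAGTGGGCACTAGCACATGCGCACGCAC
Frame +1: GTG CGT GCG CAT GTG CTA GTG CCC ACT GAT GGG GTG — no ATG→stop ORF.
Frame +2: TGC GTG CGC ATG TGC TAG TGC CCA CTG ATG GGG TGA — ATG at 11, stop TAG at 17 → 9 nt; ATG at 29, stop TGA at 35 → 9 nt.
Frame +3: GCG TGC GCA TGT GCT AGT GCC CAC TGA TGG GGT — no ATG→stop ORF.
Frame -1: TCA CCC CAT CAG TGG GCA CTA GCA CAT GCG CAC GCA — no ATG→stop ORF.
Frame -2: CAC CCC ATC AGT GGG CAC TAG CAC ATG CGC ACG CAC — no ATG→stop ORF.
Frame -3: ACC CCA TCA GTG GGC ACT AGC ACA TGC GCA CGC — no ATG→stop ORF.
Longest: frame +2, positions 11–19, 9 nt = 3 codons = 2 aa. → 3 codons.

3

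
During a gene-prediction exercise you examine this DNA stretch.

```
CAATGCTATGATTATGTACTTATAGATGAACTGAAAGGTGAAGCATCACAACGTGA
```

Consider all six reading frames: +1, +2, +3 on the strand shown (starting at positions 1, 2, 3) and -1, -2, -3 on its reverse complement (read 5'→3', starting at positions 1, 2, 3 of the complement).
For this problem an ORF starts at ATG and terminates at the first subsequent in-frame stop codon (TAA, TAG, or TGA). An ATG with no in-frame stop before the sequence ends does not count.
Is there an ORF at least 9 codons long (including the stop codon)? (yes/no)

yes

Reverse complement (5'→3'): TCACGTTGTGATGCTTCACCTTTCAGTTCATCTATAAGTACATAATCATAGCATTG
Frame +1: CAA TGC TAT GAT TAT GTA CTT ATA GAT GAA CTG AAA GGT GAA GCA TCA CAA CGT — no ATG→stop ORF.
Frame +2: AAT GCT ATG ATT ATG TAC TTA TAG ATG AAC TGA AAG GTG AAG CAT CAC AAC GTG — ATG at 8, stop TAG at 23 → 18 nt; ATG at 14, stop TAG at 23 → 12 nt; ATG at 26, stop TGA at 32 → 9 nt.
Frame +3: ATG CTA TGA TTA TGT ACT TAT AGA TGA ACT GAA AGG TGA AGC ATC ACA ACG TGA — ATG at 3, stop TGA at 9 → 9 nt.
Frame -1: TCA CGT TGT GAT GCT TCA CCT TTC AGT TCA TCT ATA AGT ACA TAA TCA TAG CAT — no ATG→stop ORF.
Frame -2: CAC GTT GTG ATG CTT CAC CTT TCA GTT CAT CTA TAA GTA CAT AAT CAT AGC ATT — ATG at 11, stop TAA at 35 → 27 nt.
Frame -3: ACG TTG TGA TGC TTC ACC TTT CAG TTC ATC TAT AAG TAC ATA ATC ATA GCA TTG — no ATG→stop ORF.
Frame -2 has an ORF of 9 codons (positions 11–37) ≥ 9, so yes.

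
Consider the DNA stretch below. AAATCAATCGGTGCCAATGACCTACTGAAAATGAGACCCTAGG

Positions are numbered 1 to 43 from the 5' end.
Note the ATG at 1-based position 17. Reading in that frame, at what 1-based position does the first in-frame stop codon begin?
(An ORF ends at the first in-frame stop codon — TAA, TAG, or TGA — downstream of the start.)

26

Codons from position 17: ATG (17–19), ACC (20–22), TAC (23–25), TGA (26–28).
TGA is a stop codon; it begins at position 26.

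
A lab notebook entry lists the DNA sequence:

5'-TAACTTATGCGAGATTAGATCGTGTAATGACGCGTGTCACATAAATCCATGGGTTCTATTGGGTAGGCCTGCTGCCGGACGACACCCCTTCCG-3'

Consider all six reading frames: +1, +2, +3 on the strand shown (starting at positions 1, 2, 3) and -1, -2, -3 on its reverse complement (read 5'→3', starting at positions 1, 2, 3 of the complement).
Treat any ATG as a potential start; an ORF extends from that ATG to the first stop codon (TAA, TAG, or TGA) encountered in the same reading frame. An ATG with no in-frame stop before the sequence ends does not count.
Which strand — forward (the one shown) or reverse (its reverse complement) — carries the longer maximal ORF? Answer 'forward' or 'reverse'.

reverse

Reverse complement (5'→3'): CGGAAGGGGTGTCGTCCGGCAGCAGGCCTACCCAATAGAACCCATGGATTTATGTGACACGCGTCATTACACGATCTAATCTCGCATAAGTTA
Frame +1: TAA CTT ATG CGA GAT TAG ATC GTG TAA TGA CGC GTG TCA CAT AAA TCC ATG GGT TCT ATT GGG TAG GCC TGC TGC CGG ACG ACA CCC CTT CCG — ATG at 7, stop TAG at 16 → 12 nt; ATG at 49, stop TAG at 64 → 18 nt.
Frame +2: AAC TTA TGC GAG ATT AGA TCG TGT AAT GAC GCG TGT CAC ATA AAT CCA TGG GTT CTA TTG GGT AGG CCT GCT GCC GGA CGA CAC CCC TTC — no ATG→stop ORF.
Frame +3: ACT TAT GCG AGA TTA GAT CGT GTA ATG ACG CGT GTC ACA TAA ATC CAT GGG TTC TAT TGG GTA GGC CTG CTG CCG GAC GAC ACC CCT TCC — ATG at 27, stop TAA at 42 → 18 nt.
Frame -1: CGG AAG GGG TGT CGT CCG GCA GCA GGC CTA CCC AAT AGA ACC CAT GGA TTT ATG TGA CAC GCG TCA TTA CAC GAT CTA ATC TCG CAT AAG TTA — ATG at 52, stop TGA at 55 → 6 nt.
Frame -2: GGA AGG GGT GTC GTC CGG CAG CAG GCC TAC CCA ATA GAA CCC ATG GAT TTA TGT GAC ACG CGT CAT TAC ACG ATC TAA TCT CGC ATA AGT — ATG at 44, stop TAA at 77 → 36 nt.
Frame -3: GAA GGG GTG TCG TCC GGC AGC AGG CCT ACC CAA TAG AAC CCA TGG ATT TAT GTG ACA CGC GTC ATT ACA CGA TCT AAT CTC GCA TAA GTT — no ATG→stop ORF.
Forward-strand max 18 nt; reverse-strand max 36 nt. The reverse strand has the longer ORF.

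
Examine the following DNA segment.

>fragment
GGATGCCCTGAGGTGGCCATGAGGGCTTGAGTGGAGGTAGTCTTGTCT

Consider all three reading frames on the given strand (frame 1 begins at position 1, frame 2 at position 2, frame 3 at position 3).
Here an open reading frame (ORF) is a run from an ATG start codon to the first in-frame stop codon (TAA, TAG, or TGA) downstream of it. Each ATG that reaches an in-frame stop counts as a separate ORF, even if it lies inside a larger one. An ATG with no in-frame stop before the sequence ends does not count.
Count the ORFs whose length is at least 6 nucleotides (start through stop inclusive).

2

Frame 1: GGA TGC CCT GAG GTG GCC ATG AGG GCT TGA GTG GAG GTA GTC TTG TCT — ATG at 19, stop TGA at 28 → 12 nt.
Frame 2: GAT GCC CTG AGG TGG CCA TGA GGG CTT GAG TGG AGG TAG TCT TGT — no ATG→stop ORF.
Frame 3: ATG CCC TGA GGT GGC CAT GAG GGC TTG AGT GGA GGT AGT CTT GTC — ATG at 3, stop TGA at 9 → 9 nt.
ORFs ≥ 6 nucleotides: frame 1 19–30 (12 nucleotides), frame 3 3–11 (9 nucleotides). Count = 2.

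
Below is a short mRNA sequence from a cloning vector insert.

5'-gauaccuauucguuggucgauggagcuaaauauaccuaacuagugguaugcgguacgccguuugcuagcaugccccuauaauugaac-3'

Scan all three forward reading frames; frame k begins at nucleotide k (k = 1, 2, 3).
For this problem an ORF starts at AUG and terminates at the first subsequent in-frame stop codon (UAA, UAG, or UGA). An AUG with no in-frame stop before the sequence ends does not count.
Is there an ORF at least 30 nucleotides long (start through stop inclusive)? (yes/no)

no

Frame 1: GAU ACC UAU UCG UUG GUC GAU GGA GCU AAA UAU ACC UAA CUA GUG GUA UGC GGU ACG CCG UUU GCU AGC AUG CCC CUA UAA UUG AAC — AUG at 70, stop UAA at 79 → 12 nt.
Frame 2: AUA CCU AUU CGU UGG UCG AUG GAG CUA AAU AUA CCU AAC UAG UGG UAU GCG GUA CGC CGU UUG CUA GCA UGC CCC UAU AAU UGA — AUG at 20, stop UAG at 41 → 24 nt.
Frame 3: UAC CUA UUC GUU GGU CGA UGG AGC UAA AUA UAC CUA ACU AGU GGU AUG CGG UAC GCC GUU UGC UAG CAU GCC CCU AUA AUU GAA — AUG at 48, stop UAG at 66 → 21 nt.
Largest ORF found is 24 nucleotides < 30, so no.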